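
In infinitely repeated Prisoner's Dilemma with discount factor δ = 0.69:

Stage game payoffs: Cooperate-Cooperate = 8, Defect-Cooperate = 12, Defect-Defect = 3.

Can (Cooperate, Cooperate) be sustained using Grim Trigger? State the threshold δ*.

δ* = 0.4444; since δ = 0.69 ≥ 0.4444, cooperation can be sustained

Work:
For Grim Trigger:
Cooperate forever: 8/(1-δ)
Defect then punished: 12 + 3·δ/(1-δ)
Need: 8/(1-δ) ≥ 12 + 3·δ/(1-δ)
Solving: δ ≥ (T-R)/(T-P) = (12-8)/(12-3) = 0.4444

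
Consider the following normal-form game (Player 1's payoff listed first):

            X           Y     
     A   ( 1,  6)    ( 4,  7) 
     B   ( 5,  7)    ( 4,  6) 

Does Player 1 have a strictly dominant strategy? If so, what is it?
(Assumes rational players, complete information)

No strictly dominant strategy exists for Player 1

Work:
A strategy strictly dominates another if it gives a strictly higher payoff against every opponent action. Compare each pair of P1's strategies column-by-column:
  A vs B: [1 vs 5, 4 vs 4] → A does not strictly dominate B (column X: 1 ≤ 5)
  B vs A: [5 vs 1, 4 vs 4] → B does not strictly dominate A (column Y: 4 ≤ 4)
No single strategy strictly dominates all others → no strictly dominant strategy.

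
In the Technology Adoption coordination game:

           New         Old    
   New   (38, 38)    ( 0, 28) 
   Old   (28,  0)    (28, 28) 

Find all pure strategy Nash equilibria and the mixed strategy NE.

Pure NE: (New, New) and (Old, Old); Mixed NE: p = 0.7368, q = 0.7368

Work:
Check pure NE:
(New, New): (38, 38) - no unilateral deviation beneficial
(Old, Old): (28, 28) - no unilateral deviation beneficial
Mixed NE: P1 plays New with p = 0.7368, P2 plays New with q = 0.7368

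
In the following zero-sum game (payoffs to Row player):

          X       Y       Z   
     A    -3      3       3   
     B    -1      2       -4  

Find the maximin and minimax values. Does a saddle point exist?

Maximin = -3, Minimax = -1, Saddle: False

Work:
Row minimums: [-3, -4] → maximin = -3
Column maximums: [-1, 3, 3] → minimax = -1
No saddle point (maximin ≠ minimax). Mixed strategy needed.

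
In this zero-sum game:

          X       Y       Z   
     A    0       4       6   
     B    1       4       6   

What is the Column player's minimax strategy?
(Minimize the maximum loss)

Column should play X, value = 1

Work:
Column player minimizes Row's maximum payoff:
Column X: max payoff to Row = 1
Column Y: max payoff to Row = 4
Column Z: max payoff to Row = 6
Minimum is 1, achieved by column X.
Minimax strategy: X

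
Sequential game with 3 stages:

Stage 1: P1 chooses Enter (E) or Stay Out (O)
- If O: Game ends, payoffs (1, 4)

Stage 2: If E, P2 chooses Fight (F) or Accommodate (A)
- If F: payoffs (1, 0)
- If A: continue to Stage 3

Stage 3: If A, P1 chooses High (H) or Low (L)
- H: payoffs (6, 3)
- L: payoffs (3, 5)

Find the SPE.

SPE: (E, A, H); Outcome (6, 3)

Work:
Stage 3: P1 chooses H (6 vs 3)
Stage 2: P2: F->0, A->3 (anticipating H). Choose A
Stage 1: P1: O->1, E->6 (anticipating A, H). Choose E
SPE path: E -> A -> H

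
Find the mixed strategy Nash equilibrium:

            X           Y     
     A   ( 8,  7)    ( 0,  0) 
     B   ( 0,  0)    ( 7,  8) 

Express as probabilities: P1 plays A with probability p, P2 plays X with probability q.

p = 0.5333, q = 0.4667

Work:
Find probabilities that make opponent indifferent:
P2 chooses q to make P1 indifferent between A and B
P1 chooses p to make P2 indifferent between X and Y
Mixed NE: P1 plays (A: 0.5333, B: 0.4667), P2 plays (X: 0.4667, Y: 0.5333)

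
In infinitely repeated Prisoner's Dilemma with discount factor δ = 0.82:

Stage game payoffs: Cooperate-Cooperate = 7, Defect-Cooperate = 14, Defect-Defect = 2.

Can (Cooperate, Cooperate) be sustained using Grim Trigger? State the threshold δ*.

δ* = 0.5833; since δ = 0.82 ≥ 0.5833, cooperation can be sustained

Work:
For Grim Trigger:
Cooperate forever: 7/(1-δ)
Defect then punished: 14 + 2·δ/(1-δ)
Need: 7/(1-δ) ≥ 14 + 2·δ/(1-δ)
Solving: δ ≥ (T-R)/(T-P) = (14-7)/(14-2) = 0.5833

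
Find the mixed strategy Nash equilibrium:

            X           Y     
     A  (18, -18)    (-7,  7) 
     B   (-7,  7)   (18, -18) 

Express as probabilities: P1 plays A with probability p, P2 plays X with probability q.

p = 0.5, q = 0.5

Work:
Find probabilities that make opponent indifferent:
P2 chooses q to make P1 indifferent between A and B
P1 chooses p to make P2 indifferent between X and Y
Mixed NE: P1 plays (A: 0.5, B: 0.5), P2 plays (X: 0.5, Y: 0.5)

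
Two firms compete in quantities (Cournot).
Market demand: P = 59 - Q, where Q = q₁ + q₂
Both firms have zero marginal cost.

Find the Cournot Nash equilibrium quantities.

q₁* = q₂* = 19.67; P* = 19.67

Work:
Profit: π_i = P·q_i = (a - q_i - q_j)·q_i
FOC: ∂π_i/∂q_i = a - 2q_i - q_j = 0
Reaction function: q_i = (59 - q_j)/2
Symmetry: q* = 59/3 = 19.67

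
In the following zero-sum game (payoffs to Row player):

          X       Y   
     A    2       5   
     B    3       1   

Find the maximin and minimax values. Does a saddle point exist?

Maximin = 2, Minimax = 3, Saddle: False

Work:
Row minimums: [2, 1] → maximin = 2
Column maximums: [3, 5] → minimax = 3
No saddle point (maximin ≠ minimax). Mixed strategy needed.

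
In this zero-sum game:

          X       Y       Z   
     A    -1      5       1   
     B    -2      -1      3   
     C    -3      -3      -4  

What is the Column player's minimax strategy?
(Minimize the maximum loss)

Column should play X, value = -1

Work:
Column player minimizes Row's maximum payoff:
Column X: max payoff to Row = -1
Column Y: max payoff to Row = 5
Column Z: max payoff to Row = 3
Minimum is -1, achieved by column X.
Minimax strategy: X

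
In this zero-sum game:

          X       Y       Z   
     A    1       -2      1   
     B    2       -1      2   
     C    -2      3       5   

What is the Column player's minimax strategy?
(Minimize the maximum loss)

Column should play X, value = 2

Work:
Column player minimizes Row's maximum payoff:
Column X: max payoff to Row = 2
Column Y: max payoff to Row = 3
Column Z: max payoff to Row = 5
Minimum is 2, achieved by column X.
Minimax strategy: X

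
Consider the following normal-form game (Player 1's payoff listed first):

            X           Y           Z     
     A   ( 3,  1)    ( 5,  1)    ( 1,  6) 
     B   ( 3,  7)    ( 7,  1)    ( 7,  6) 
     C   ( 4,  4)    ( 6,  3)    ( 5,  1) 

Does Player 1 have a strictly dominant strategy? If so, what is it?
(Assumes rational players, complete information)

No strictly dominant strategy exists for Player 1

Work:
A strategy strictly dominates another if it gives a strictly higher payoff against every opponent action. Compare each pair of P1's strategies column-by-column:
  A vs B: [3 vs 3, 5 vs 7, 1 vs 7] → A does not strictly dominate B (column X: 3 ≤ 3)
  A vs C: [3 vs 4, 5 vs 6, 1 vs 5] → A does not strictly dominate C (column X: 3 ≤ 4)
  B vs A: [3 vs 3, 7 vs 5, 7 vs 1] → B does not strictly dominate A (column X: 3 ≤ 3)
  B vs C: [3 vs 4, 7 vs 6, 7 vs 5] → B does not strictly dominate C (column X: 3 ≤ 4)
  C vs A: [4 vs 3, 6 vs 5, 5 vs 1] → C strictly dominates A
  C vs B: [4 vs 3, 6 vs 7, 5 vs 7] → C does not strictly dominate B (column Y: 6 ≤ 7)
No single strategy strictly dominates all others → no strictly dominant strategy.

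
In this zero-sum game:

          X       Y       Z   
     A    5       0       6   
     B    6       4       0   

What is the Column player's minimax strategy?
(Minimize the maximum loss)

Column should play Y, value = 4

Work:
Column player minimizes Row's maximum payoff:
Column X: max payoff to Row = 6
Column Y: max payoff to Row = 4
Column Z: max payoff to Row = 6
Minimum is 4, achieved by column Y.
Minimax strategy: Y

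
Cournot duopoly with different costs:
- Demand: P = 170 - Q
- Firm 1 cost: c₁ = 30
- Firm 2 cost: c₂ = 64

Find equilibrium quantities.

q₁* = 58.0, q₂* = 24.0

Work:
Reaction: q₁ = (170 - 30 - q₂)/2
Reaction: q₂ = (170 - 64 - q₁)/2
Solve simultaneously:
q₁* = (170 - 2×30 + 64)/3 = 58.0
q₂* = (170 - 2×64 + 30)/3 = 24.0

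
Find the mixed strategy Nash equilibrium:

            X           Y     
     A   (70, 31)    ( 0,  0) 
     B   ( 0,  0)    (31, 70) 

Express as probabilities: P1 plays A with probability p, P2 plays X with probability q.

p = 0.6931, q = 0.3069

Work:
Find probabilities that make opponent indifferent:
P2 chooses q to make P1 indifferent between A and B
P1 chooses p to make P2 indifferent between X and Y
Mixed NE: P1 plays (A: 0.6931, B: 0.3069), P2 plays (X: 0.3069, Y: 0.6931)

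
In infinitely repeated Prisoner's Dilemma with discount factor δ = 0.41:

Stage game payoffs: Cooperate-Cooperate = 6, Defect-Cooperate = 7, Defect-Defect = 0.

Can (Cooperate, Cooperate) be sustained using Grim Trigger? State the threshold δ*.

δ* = 0.1429; since δ = 0.41 ≥ 0.1429, cooperation can be sustained

Work:
For Grim Trigger:
Cooperate forever: 6/(1-δ)
Defect then punished: 7 + 0·δ/(1-δ)
Need: 6/(1-δ) ≥ 7 + 0·δ/(1-δ)
Solving: δ ≥ (T-R)/(T-P) = (7-6)/(7-0) = 0.1429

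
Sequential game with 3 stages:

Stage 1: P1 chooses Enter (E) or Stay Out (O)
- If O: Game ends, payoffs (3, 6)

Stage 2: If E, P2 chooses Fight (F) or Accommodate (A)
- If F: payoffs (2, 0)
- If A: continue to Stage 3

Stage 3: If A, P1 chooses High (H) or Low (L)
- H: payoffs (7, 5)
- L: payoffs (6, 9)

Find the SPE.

SPE: (E, A, H); Outcome (7, 5)

Work:
Stage 3: P1 chooses H (7 vs 6)
Stage 2: P2: F->0, A->5 (anticipating H). Choose A
Stage 1: P1: O->3, E->7 (anticipating A, H). Choose E
SPE path: E -> A -> H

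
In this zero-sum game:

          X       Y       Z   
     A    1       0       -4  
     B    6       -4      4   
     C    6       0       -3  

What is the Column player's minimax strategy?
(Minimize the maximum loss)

Column should play Y, value = 0

Work:
Column player minimizes Row's maximum payoff:
Column X: max payoff to Row = 6
Column Y: max payoff to Row = 0
Column Z: max payoff to Row = 4
Minimum is 0, achieved by column Y.
Minimax strategy: Y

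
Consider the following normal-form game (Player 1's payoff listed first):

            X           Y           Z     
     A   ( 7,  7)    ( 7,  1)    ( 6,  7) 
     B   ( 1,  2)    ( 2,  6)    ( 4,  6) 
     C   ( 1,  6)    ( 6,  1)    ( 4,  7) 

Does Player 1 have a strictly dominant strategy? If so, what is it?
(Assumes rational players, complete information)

Yes, Player 1's strictly dominant strategy is A

Work:
A strategy strictly dominates another if it gives a strictly higher payoff against every opponent action. Compare each pair of P1's strategies column-by-column:
  A vs B: [7 vs 1, 7 vs 2, 6 vs 4] → A strictly dominates B
  A vs C: [7 vs 1, 7 vs 6, 6 vs 4] → A strictly dominates C
  B vs A: [1 vs 7, 2 vs 7, 4 vs 6] → B does not strictly dominate A (column X: 1 ≤ 7)
  B vs C: [1 vs 1, 2 vs 6, 4 vs 4] → B does not strictly dominate C (column X: 1 ≤ 1)
  C vs A: [1 vs 7, 6 vs 7, 4 vs 6] → C does not strictly dominate A (column X: 1 ≤ 7)
  C vs B: [1 vs 1, 6 vs 2, 4 vs 4] → C does not strictly dominate B (column X: 1 ≤ 1)
A strictly dominates every other strategy → strictly dominant.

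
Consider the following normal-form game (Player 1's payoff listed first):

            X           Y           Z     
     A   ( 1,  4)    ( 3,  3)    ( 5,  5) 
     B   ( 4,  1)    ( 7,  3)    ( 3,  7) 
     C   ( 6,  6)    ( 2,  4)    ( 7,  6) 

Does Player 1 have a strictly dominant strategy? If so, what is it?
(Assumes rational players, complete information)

No strictly dominant strategy exists for Player 1

Work:
A strategy strictly dominates another if it gives a strictly higher payoff against every opponent action. Compare each pair of P1's strategies column-by-column:
  A vs B: [1 vs 4, 3 vs 7, 5 vs 3] → A does not strictly dominate B (column X: 1 ≤ 4)
  A vs C: [1 vs 6, 3 vs 2, 5 vs 7] → A does not strictly dominate C (column X: 1 ≤ 6)
  B vs A: [4 vs 1, 7 vs 3, 3 vs 5] → B does not strictly dominate A (column Z: 3 ≤ 5)
  B vs C: [4 vs 6, 7 vs 2, 3 vs 7] → B does not strictly dominate C (column X: 4 ≤ 6)
  C vs A: [6 vs 1, 2 vs 3, 7 vs 5] → C does not strictly dominate A (column Y: 2 ≤ 3)
  C vs B: [6 vs 4, 2 vs 7, 7 vs 3] → C does not strictly dominate B (column Y: 2 ≤ 7)
No single strategy strictly dominates all others → no strictly dominant strategy.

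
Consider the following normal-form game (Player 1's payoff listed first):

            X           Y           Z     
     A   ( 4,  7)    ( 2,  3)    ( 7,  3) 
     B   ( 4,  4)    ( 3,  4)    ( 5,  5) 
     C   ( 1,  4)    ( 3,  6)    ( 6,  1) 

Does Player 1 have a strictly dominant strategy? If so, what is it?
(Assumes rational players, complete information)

No strictly dominant strategy exists for Player 1

Work:
A strategy strictly dominates another if it gives a strictly higher payoff against every opponent action. Compare each pair of P1's strategies column-by-column:
  A vs B: [4 vs 4, 2 vs 3, 7 vs 5] → A does not strictly dominate B (column X: 4 ≤ 4)
  A vs C: [4 vs 1, 2 vs 3, 7 vs 6] → A does not strictly dominate C (column Y: 2 ≤ 3)
  B vs A: [4 vs 4, 3 vs 2, 5 vs 7] → B does not strictly dominate A (column X: 4 ≤ 4)
  B vs C: [4 vs 1, 3 vs 3, 5 vs 6] → B does not strictly dominate C (column Y: 3 ≤ 3)
  C vs A: [1 vs 4, 3 vs 2, 6 vs 7] → C does not strictly dominate A (column X: 1 ≤ 4)
  C vs B: [1 vs 4, 3 vs 3, 6 vs 5] → C does not strictly dominate B (column X: 1 ≤ 4)
No single strategy strictly dominates all others → no strictly dominant strategy.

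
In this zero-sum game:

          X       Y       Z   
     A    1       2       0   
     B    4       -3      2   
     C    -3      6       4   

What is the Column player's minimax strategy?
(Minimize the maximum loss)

Column should play X or Z (all achieve the minimum), value = 4

Work:
Column player minimizes Row's maximum payoff:
Column X: max payoff to Row = 4
Column Y: max payoff to Row = 6
Column Z: max payoff to Row = 4
Minimum is 4, achieved by columns X, Z (tied).
Each of X or Z is a minimax strategy.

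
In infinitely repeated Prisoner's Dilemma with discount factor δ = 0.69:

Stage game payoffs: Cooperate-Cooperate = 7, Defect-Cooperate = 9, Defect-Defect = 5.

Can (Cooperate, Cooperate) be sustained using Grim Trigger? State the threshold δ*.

δ* = 0.5; since δ = 0.69 ≥ 0.5, cooperation can be sustained

Work:
For Grim Trigger:
Cooperate forever: 7/(1-δ)
Defect then punished: 9 + 5·δ/(1-δ)
Need: 7/(1-δ) ≥ 9 + 5·δ/(1-δ)
Solving: δ ≥ (T-R)/(T-P) = (9-7)/(9-5) = 0.5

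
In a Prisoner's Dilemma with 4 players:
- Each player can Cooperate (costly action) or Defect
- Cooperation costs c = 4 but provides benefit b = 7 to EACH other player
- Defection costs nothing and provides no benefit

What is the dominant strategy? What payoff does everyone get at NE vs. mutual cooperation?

Dominant: Defect; NE payoff = 0; Coop payoff = 17

Work:
Defect dominates (saves cost c = 4, benefit to others is external)
NE: All defect → everyone gets 0
If all cooperate: each receives (3)×7 - 4 = 17
Social dilemma: 17 > 0 but NE gives 0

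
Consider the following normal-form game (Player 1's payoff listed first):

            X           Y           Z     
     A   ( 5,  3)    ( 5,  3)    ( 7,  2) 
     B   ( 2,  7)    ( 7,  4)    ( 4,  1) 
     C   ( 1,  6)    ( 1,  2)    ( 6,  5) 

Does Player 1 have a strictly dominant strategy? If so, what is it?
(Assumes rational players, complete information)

No strictly dominant strategy exists for Player 1

Work:
A strategy strictly dominates another if it gives a strictly higher payoff against every opponent action. Compare each pair of P1's strategies column-by-column:
  A vs B: [5 vs 2, 5 vs 7, 7 vs 4] → A does not strictly dominate B (column Y: 5 ≤ 7)
  A vs C: [5 vs 1, 5 vs 1, 7 vs 6] → A strictly dominates C
  B vs A: [2 vs 5, 7 vs 5, 4 vs 7] → B does not strictly dominate A (column X: 2 ≤ 5)
  B vs C: [2 vs 1, 7 vs 1, 4 vs 6] → B does not strictly dominate C (column Z: 4 ≤ 6)
  C vs A: [1 vs 5, 1 vs 5, 6 vs 7] → C does not strictly dominate A (column X: 1 ≤ 5)
  C vs B: [1 vs 2, 1 vs 7, 6 vs 4] → C does not strictly dominate B (column X: 1 ≤ 2)
No single strategy strictly dominates all others → no strictly dominant strategy.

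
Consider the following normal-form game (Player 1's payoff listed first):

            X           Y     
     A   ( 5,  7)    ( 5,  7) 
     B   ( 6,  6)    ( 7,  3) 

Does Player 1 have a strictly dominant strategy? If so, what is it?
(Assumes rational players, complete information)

Yes, Player 1's strictly dominant strategy is B

Work:
A strategy strictly dominates another if it gives a strictly higher payoff against every opponent action. Compare each pair of P1's strategies column-by-column:
  A vs B: [5 vs 6, 5 vs 7] → A does not strictly dominate B (column X: 5 ≤ 6)
  B vs A: [6 vs 5, 7 vs 5] → B strictly dominates A
B strictly dominates every other strategy → strictly dominant.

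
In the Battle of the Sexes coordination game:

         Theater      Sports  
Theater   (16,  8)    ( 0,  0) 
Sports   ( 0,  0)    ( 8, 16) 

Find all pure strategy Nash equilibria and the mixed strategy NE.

Pure NE: (Theater, Theater) and (Sports, Sports); Mixed NE: p = 0.6667, q = 0.3333

Work:
Check pure NE:
(Theater, Theater): (16, 8) - no unilateral deviation beneficial
(Sports, Sports): (8, 16) - no unilateral deviation beneficial
Mixed NE: P1 plays Theater with p = 0.6667, P2 plays Theater with q = 0.3333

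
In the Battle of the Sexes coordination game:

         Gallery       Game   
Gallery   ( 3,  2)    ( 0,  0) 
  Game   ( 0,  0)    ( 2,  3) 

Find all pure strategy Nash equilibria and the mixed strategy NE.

Pure NE: (Gallery, Gallery) and (Game, Game); Mixed NE: p = 0.6, q = 0.4

Work:
Check pure NE:
(Gallery, Gallery): (3, 2) - no unilateral deviation beneficial
(Game, Game): (2, 3) - no unilateral deviation beneficial
Mixed NE: P1 plays Gallery with p = 0.6, P2 plays Gallery with q = 0.4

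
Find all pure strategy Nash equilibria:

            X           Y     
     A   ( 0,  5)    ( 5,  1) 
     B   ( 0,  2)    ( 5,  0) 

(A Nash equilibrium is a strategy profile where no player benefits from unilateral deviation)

Nash equilibrium: (A, X), (B, X)

Work:
Best responses:
  P1 vs X: payoffs [0, 0] → best response A/B (payoff 0)
  P1 vs Y: payoffs [5, 5] → best response A/B (payoff 5)
  P2 vs A: payoffs [5, 1] → best response X (payoff 5)
  P2 vs B: payoffs [2, 0] → best response X (payoff 2)
Mutual best responses: (A,X), (B,X) → Nash equilibria.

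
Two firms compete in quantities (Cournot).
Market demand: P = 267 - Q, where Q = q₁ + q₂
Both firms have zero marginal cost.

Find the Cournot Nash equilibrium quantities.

q₁* = q₂* = 89.0; P* = 89.0

Work:
Profit: π_i = P·q_i = (a - q_i - q_j)·q_i
FOC: ∂π_i/∂q_i = a - 2q_i - q_j = 0
Reaction function: q_i = (267 - q_j)/2
Symmetry: q* = 267/3 = 89.0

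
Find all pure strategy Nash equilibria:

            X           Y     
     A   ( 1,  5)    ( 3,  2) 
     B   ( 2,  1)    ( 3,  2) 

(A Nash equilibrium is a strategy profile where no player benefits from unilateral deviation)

Nash equilibrium: (B, Y)

Work:
Best responses:
  P1 vs X: payoffs [1, 2] → best response B (payoff 2)
  P1 vs Y: payoffs [3, 3] → best response A/B (payoff 3)
  P2 vs A: payoffs [5, 2] → best response X (payoff 5)
  P2 vs B: payoffs [1, 2] → best response Y (payoff 2)
Mutual best responses: (B,Y) → Nash equilibria.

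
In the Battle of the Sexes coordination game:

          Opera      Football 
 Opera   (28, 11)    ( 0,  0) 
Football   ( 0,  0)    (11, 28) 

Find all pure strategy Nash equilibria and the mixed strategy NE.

Pure NE: (Opera, Opera) and (Football, Football); Mixed NE: p = 0.7179, q = 0.2821

Work:
Check pure NE:
(Opera, Opera): (28, 11) - no unilateral deviation beneficial
(Football, Football): (11, 28) - no unilateral deviation beneficial
Mixed NE: P1 plays Opera with p = 0.7179, P2 plays Opera with q = 0.2821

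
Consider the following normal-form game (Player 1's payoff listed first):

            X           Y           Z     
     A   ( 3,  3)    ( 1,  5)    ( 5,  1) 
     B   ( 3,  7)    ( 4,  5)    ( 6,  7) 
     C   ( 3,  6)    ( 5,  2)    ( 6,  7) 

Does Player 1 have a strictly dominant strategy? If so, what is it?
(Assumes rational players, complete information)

No strictly dominant strategy exists for Player 1

Work:
A strategy strictly dominates another if it gives a strictly higher payoff against every opponent action. Compare each pair of P1's strategies column-by-column:
  A vs B: [3 vs 3, 1 vs 4, 5 vs 6] → A does not strictly dominate B (column X: 3 ≤ 3)
  A vs C: [3 vs 3, 1 vs 5, 5 vs 6] → A does not strictly dominate C (column X: 3 ≤ 3)
  B vs A: [3 vs 3, 4 vs 1, 6 vs 5] → B does not strictly dominate A (column X: 3 ≤ 3)
  B vs C: [3 vs 3, 4 vs 5, 6 vs 6] → B does not strictly dominate C (column X: 3 ≤ 3)
  C vs A: [3 vs 3, 5 vs 1, 6 vs 5] → C does not strictly dominate A (column X: 3 ≤ 3)
  C vs B: [3 vs 3, 5 vs 4, 6 vs 6] → C does not strictly dominate B (column X: 3 ≤ 3)
No single strategy strictly dominates all others → no strictly dominant strategy.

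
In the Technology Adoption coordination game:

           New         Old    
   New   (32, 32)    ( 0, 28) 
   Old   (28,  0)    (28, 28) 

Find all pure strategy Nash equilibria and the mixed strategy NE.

Pure NE: (New, New) and (Old, Old); Mixed NE: p = 0.875, q = 0.875

Work:
Check pure NE:
(New, New): (32, 32) - no unilateral deviation beneficial
(Old, Old): (28, 28) - no unilateral deviation beneficial
Mixed NE: P1 plays New with p = 0.875, P2 plays New with q = 0.875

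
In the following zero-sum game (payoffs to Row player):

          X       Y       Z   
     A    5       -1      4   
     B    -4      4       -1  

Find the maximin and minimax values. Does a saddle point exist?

Maximin = -1, Minimax = 4, Saddle: False

Work:
Row minimums: [-1, -4] → maximin = -1
Column maximums: [5, 4, 4] → minimax = 4
No saddle point (maximin ≠ minimax). Mixed strategy needed.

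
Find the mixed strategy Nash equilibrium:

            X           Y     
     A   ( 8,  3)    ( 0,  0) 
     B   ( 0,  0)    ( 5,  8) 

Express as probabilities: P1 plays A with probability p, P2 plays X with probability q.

p = 0.7273, q = 0.3846

Work:
Find probabilities that make opponent indifferent:
P2 chooses q to make P1 indifferent between A and B
P1 chooses p to make P2 indifferent between X and Y
Mixed NE: P1 plays (A: 0.7273, B: 0.2727), P2 plays (X: 0.3846, Y: 0.6154)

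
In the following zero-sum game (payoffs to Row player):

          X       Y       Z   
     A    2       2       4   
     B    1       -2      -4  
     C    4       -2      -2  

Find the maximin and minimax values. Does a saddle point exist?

Maximin = 2, Minimax = 2, Saddle: True

Work:
Row minimums: [2, -4, -2] → maximin = 2
Column maximums: [4, 2, 4] → minimax = 2
Saddle point exists! Game value = 2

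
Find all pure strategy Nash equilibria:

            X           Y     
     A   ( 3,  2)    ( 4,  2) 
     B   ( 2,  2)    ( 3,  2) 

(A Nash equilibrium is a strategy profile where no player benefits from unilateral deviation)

Nash equilibrium: (A, X), (A, Y)

Work:
Best responses:
  P1 vs X: payoffs [3, 2] → best response A (payoff 3)
  P1 vs Y: payoffs [4, 3] → best response A (payoff 4)
  P2 vs A: payoffs [2, 2] → best response X/Y (payoff 2)
  P2 vs B: payoffs [2, 2] → best response X/Y (payoff 2)
Mutual best responses: (A,X), (A,Y) → Nash equilibria.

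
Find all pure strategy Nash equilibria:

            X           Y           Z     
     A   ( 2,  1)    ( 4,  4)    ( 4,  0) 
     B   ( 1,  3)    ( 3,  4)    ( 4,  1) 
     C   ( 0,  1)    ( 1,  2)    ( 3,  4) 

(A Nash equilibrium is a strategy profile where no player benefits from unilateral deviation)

Nash equilibrium: (A, Y)

Work:
Best responses:
  P1 vs X: payoffs [2, 1, 0] → best response A (payoff 2)
  P1 vs Y: payoffs [4, 3, 1] → best response A (payoff 4)
  P1 vs Z: payoffs [4, 4, 3] → best response A/B (payoff 4)
  P2 vs A: payoffs [1, 4, 0] → best response Y (payoff 4)
  P2 vs B: payoffs [3, 4, 1] → best response Y (payoff 4)
  P2 vs C: payoffs [1, 2, 4] → best response Z (payoff 4)
Mutual best responses: (A,Y) → Nash equilibria.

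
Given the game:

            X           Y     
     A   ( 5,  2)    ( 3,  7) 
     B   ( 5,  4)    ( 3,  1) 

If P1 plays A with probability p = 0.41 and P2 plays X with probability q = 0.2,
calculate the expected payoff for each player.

E[P1] = 3.4, E[P2] = 3.404

Work:
E[P1] = p·q·π₁(A,X) + p·(1-q)·π₁(A,Y) + (1-p)·q·π₁(B,X) + (1-p)·(1-q)·π₁(B,Y)
= 0.41·0.2·5 + 0.41·0.8·3 + 0.59·0.2·5 + 0.59·0.8·3
= 3.4

E[P2] = 3.404 (similar calculation)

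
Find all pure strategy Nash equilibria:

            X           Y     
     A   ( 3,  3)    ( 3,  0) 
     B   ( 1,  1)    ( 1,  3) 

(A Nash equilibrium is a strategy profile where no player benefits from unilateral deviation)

Nash equilibrium: (A, X)

Work:
Best responses:
  P1 vs X: payoffs [3, 1] → best response A (payoff 3)
  P1 vs Y: payoffs [3, 1] → best response A (payoff 3)
  P2 vs A: payoffs [3, 0] → best response X (payoff 3)
  P2 vs B: payoffs [1, 3] → best response Y (payoff 3)
Mutual best responses: (A,X) → Nash equilibria.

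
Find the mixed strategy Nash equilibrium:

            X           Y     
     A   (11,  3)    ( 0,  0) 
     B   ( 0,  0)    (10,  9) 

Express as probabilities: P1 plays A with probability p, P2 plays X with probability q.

p = 0.75, q = 0.4762

Work:
Find probabilities that make opponent indifferent:
P2 chooses q to make P1 indifferent between A and B
P1 chooses p to make P2 indifferent between X and Y
Mixed NE: P1 plays (A: 0.75, B: 0.25), P2 plays (X: 0.4762, Y: 0.5238)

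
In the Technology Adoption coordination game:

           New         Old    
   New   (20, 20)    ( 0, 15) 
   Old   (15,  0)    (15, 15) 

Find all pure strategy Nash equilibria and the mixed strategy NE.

Pure NE: (New, New) and (Old, Old); Mixed NE: p = 0.75, q = 0.75

Work:
Check pure NE:
(New, New): (20, 20) - no unilateral deviation beneficial
(Old, Old): (15, 15) - no unilateral deviation beneficial
Mixed NE: P1 plays New with p = 0.75, P2 plays New with q = 0.75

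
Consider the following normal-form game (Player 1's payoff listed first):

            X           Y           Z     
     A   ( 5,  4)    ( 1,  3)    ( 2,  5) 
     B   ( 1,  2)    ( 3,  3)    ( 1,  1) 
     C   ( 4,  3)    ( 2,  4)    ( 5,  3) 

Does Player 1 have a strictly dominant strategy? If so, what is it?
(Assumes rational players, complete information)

No strictly dominant strategy exists for Player 1

Work:
A strategy strictly dominates another if it gives a strictly higher payoff against every opponent action. Compare each pair of P1's strategies column-by-column:
  A vs B: [5 vs 1, 1 vs 3, 2 vs 1] → A does not strictly dominate B (column Y: 1 ≤ 3)
  A vs C: [5 vs 4, 1 vs 2, 2 vs 5] → A does not strictly dominate C (column Y: 1 ≤ 2)
  B vs A: [1 vs 5, 3 vs 1, 1 vs 2] → B does not strictly dominate A (column X: 1 ≤ 5)
  B vs C: [1 vs 4, 3 vs 2, 1 vs 5] → B does not strictly dominate C (column X: 1 ≤ 4)
  C vs A: [4 vs 5, 2 vs 1, 5 vs 2] → C does not strictly dominate A (column X: 4 ≤ 5)
  C vs B: [4 vs 1, 2 vs 3, 5 vs 1] → C does not strictly dominate B (column Y: 2 ≤ 3)
No single strategy strictly dominates all others → no strictly dominant strategy.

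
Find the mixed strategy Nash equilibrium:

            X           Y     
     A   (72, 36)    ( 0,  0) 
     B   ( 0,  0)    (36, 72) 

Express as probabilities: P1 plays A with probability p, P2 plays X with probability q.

p = 0.6667, q = 0.3333

Work:
Find probabilities that make opponent indifferent:
P2 chooses q to make P1 indifferent between A and B
P1 chooses p to make P2 indifferent between X and Y
Mixed NE: P1 plays (A: 0.6667, B: 0.3333), P2 plays (X: 0.3333, Y: 0.6667)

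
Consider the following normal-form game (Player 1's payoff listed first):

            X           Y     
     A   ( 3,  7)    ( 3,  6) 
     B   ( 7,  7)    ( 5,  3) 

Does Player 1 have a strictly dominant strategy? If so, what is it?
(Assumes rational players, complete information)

Yes, Player 1's strictly dominant strategy is B

Work:
A strategy strictly dominates another if it gives a strictly higher payoff against every opponent action. Compare each pair of P1's strategies column-by-column:
  A vs B: [3 vs 7, 3 vs 5] → A does not strictly dominate B (column X: 3 ≤ 7)
  B vs A: [7 vs 3, 5 vs 3] → B strictly dominates A
B strictly dominates every other strategy → strictly dominant.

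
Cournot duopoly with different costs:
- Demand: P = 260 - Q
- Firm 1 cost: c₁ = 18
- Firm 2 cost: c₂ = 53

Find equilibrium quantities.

q₁* = 92.33, q₂* = 57.33

Work:
Reaction: q₁ = (260 - 18 - q₂)/2
Reaction: q₂ = (260 - 53 - q₁)/2
Solve simultaneously:
q₁* = (260 - 2×18 + 53)/3 = 92.33
q₂* = (260 - 2×53 + 18)/3 = 57.33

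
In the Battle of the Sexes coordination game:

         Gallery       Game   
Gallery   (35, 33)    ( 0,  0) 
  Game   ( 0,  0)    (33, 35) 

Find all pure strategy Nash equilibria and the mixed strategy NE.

Pure NE: (Gallery, Gallery) and (Game, Game); Mixed NE: p = 0.5147, q = 0.4853

Work:
Check pure NE:
(Gallery, Gallery): (35, 33) - no unilateral deviation beneficial
(Game, Game): (33, 35) - no unilateral deviation beneficial
Mixed NE: P1 plays Gallery with p = 0.5147, P2 plays Gallery with q = 0.4853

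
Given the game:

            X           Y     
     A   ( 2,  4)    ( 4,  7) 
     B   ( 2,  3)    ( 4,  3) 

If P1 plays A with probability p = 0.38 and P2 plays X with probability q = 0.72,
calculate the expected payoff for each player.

E[P1] = 2.56, E[P2] = 3.6992

Work:
E[P1] = p·q·π₁(A,X) + p·(1-q)·π₁(A,Y) + (1-p)·q·π₁(B,X) + (1-p)·(1-q)·π₁(B,Y)
= 0.38·0.72·2 + 0.38·0.28·4 + 0.62·0.72·2 + 0.62·0.28·4
= 2.56

E[P2] = 3.6992 (similar calculation)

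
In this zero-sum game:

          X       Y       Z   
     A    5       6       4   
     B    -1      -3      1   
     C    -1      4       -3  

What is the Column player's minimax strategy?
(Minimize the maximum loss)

Column should play Z, value = 4

Work:
Column player minimizes Row's maximum payoff:
Column X: max payoff to Row = 5
Column Y: max payoff to Row = 6
Column Z: max payoff to Row = 4
Minimum is 4, achieved by column Z.
Minimax strategy: Z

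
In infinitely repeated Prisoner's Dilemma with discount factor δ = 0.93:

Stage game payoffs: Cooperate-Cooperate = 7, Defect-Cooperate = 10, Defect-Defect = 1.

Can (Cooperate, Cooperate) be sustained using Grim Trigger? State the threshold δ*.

δ* = 0.3333; since δ = 0.93 ≥ 0.3333, cooperation can be sustained

Work:
For Grim Trigger:
Cooperate forever: 7/(1-δ)
Defect then punished: 10 + 1·δ/(1-δ)
Need: 7/(1-δ) ≥ 10 + 1·δ/(1-δ)
Solving: δ ≥ (T-R)/(T-P) = (10-7)/(10-1) = 0.3333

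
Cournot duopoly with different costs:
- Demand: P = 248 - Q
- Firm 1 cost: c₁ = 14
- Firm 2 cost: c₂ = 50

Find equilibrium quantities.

q₁* = 90.0, q₂* = 54.0

Work:
Reaction: q₁ = (248 - 14 - q₂)/2
Reaction: q₂ = (248 - 50 - q₁)/2
Solve simultaneously:
q₁* = (248 - 2×14 + 50)/3 = 90.0
q₂* = (248 - 2×50 + 14)/3 = 54.0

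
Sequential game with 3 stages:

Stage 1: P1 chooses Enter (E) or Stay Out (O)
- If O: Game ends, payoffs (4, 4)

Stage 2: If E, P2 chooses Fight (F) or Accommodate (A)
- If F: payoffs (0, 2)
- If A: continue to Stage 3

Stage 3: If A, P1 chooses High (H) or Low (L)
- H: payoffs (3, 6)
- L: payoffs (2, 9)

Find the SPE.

SPE: (O, A, H); Outcome (4, 4)

Work:
Stage 3: P1 chooses H (3 vs 2)
Stage 2: P2: F->2, A->6 (anticipating H). Choose A
Stage 1: P1: O->4, E->3 (anticipating A, H). Choose O
SPE path: O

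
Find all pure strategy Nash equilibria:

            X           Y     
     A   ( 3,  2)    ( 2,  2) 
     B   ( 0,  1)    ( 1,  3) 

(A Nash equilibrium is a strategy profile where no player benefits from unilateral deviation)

Nash equilibrium: (A, X), (A, Y)

Work:
Best responses:
  P1 vs X: payoffs [3, 0] → best response A (payoff 3)
  P1 vs Y: payoffs [2, 1] → best response A (payoff 2)
  P2 vs A: payoffs [2, 2] → best response X/Y (payoff 2)
  P2 vs B: payoffs [1, 3] → best response Y (payoff 3)
Mutual best responses: (A,X), (A,Y) → Nash equilibria.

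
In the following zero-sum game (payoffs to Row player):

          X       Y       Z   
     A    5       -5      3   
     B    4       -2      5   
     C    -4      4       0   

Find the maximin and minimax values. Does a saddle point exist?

Maximin = -2, Minimax = 4, Saddle: False

Work:
Row minimums: [-5, -2, -4] → maximin = -2
Column maximums: [5, 4, 5] → minimax = 4
No saddle point (maximin ≠ minimax). Mixed strategy needed.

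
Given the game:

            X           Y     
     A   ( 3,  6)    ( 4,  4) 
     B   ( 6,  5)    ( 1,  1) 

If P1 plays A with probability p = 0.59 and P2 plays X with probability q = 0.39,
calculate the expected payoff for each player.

E[P1] = 3.3394, E[P2] = 3.8698

Work:
E[P1] = p·q·π₁(A,X) + p·(1-q)·π₁(A,Y) + (1-p)·q·π₁(B,X) + (1-p)·(1-q)·π₁(B,Y)
= 0.59·0.39·3 + 0.59·0.61·4 + 0.41·0.39·6 + 0.41·0.61·1
= 3.3394

E[P2] = 3.8698 (similar calculation)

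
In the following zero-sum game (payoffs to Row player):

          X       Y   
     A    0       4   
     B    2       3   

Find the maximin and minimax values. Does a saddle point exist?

Maximin = 2, Minimax = 2, Saddle: True

Work:
Row minimums: [0, 2] → maximin = 2
Column maximums: [2, 4] → minimax = 2
Saddle point exists! Game value = 2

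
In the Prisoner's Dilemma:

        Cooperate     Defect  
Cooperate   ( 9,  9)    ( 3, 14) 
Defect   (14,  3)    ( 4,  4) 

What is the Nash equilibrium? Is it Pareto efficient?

(Defect, Defect) is NE; not Pareto efficient

Work:
Defect dominates Cooperate for both players:
If P2 cooperates: Defect (14) > Cooperate (9)
If P2 defects: Defect (4) > Cooperate (3)
NE: (Defect, Defect) with payoff (4, 4)
But (Cooperate, Cooperate) = (9, 9) Pareto dominates (4, 4)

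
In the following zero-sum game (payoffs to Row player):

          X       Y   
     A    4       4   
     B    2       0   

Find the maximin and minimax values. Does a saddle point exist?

Maximin = 4, Minimax = 4, Saddle: True

Work:
Row minimums: [4, 0] → maximin = 4
Column maximums: [4, 4] → minimax = 4
Saddle point exists! Game value = 4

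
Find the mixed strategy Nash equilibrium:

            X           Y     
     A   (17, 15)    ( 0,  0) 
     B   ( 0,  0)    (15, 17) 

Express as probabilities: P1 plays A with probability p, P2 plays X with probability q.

p = 0.5312, q = 0.4688

Work:
Find probabilities that make opponent indifferent:
P2 chooses q to make P1 indifferent between A and B
P1 chooses p to make P2 indifferent between X and Y
Mixed NE: P1 plays (A: 0.5312, B: 0.4688), P2 plays (X: 0.4688, Y: 0.5312)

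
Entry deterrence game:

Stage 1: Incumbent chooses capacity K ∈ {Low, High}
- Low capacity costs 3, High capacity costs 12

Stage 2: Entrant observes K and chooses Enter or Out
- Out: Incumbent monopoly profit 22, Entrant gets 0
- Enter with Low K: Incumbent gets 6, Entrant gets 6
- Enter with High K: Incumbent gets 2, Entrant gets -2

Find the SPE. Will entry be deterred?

SPE: (High, Enter|Low, Out|High); Entry deterred. Incumbent net profit = 10

Work:
After Low K: Entrant enters (6 > 0)
After High K: Entrant stays out (-2 < 0)
Incumbent: Low → 6−3=3, High → 22−12=10
Incumbent chooses High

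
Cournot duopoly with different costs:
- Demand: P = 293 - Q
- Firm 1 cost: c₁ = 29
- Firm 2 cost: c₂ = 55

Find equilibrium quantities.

q₁* = 96.67, q₂* = 70.67

Work:
Reaction: q₁ = (293 - 29 - q₂)/2
Reaction: q₂ = (293 - 55 - q₁)/2
Solve simultaneously:
q₁* = (293 - 2×29 + 55)/3 = 96.67
q₂* = (293 - 2×55 + 29)/3 = 70.67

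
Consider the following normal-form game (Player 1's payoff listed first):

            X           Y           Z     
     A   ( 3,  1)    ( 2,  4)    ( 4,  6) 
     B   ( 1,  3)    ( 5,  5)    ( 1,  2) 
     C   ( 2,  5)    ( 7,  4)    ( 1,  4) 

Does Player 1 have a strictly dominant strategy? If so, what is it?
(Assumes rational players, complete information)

No strictly dominant strategy exists for Player 1

Work:
A strategy strictly dominates another if it gives a strictly higher payoff against every opponent action. Compare each pair of P1's strategies column-by-column:
  A vs B: [3 vs 1, 2 vs 5, 4 vs 1] → A does not strictly dominate B (column Y: 2 ≤ 5)
  A vs C: [3 vs 2, 2 vs 7, 4 vs 1] → A does not strictly dominate C (column Y: 2 ≤ 7)
  B vs A: [1 vs 3, 5 vs 2, 1 vs 4] → B does not strictly dominate A (column X: 1 ≤ 3)
  B vs C: [1 vs 2, 5 vs 7, 1 vs 1] → B does not strictly dominate C (column X: 1 ≤ 2)
  C vs A: [2 vs 3, 7 vs 2, 1 vs 4] → C does not strictly dominate A (column X: 2 ≤ 3)
  C vs B: [2 vs 1, 7 vs 5, 1 vs 1] → C does not strictly dominate B (column Z: 1 ≤ 1)
No single strategy strictly dominates all others → no strictly dominant strategy.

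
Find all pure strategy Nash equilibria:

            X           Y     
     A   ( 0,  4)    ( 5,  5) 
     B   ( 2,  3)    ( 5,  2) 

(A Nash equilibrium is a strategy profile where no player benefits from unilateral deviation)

Nash equilibrium: (A, Y), (B, X)

Work:
Best responses:
  P1 vs X: payoffs [0, 2] → best response B (payoff 2)
  P1 vs Y: payoffs [5, 5] → best response A/B (payoff 5)
  P2 vs A: payoffs [4, 5] → best response Y (payoff 5)
  P2 vs B: payoffs [3, 2] → best response X (payoff 3)
Mutual best responses: (A,Y), (B,X) → Nash equilibria.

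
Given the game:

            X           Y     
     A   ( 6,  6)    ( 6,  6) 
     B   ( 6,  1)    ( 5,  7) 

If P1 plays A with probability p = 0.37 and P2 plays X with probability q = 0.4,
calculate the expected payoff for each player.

E[P1] = 5.622, E[P2] = 5.118

Work:
E[P1] = p·q·π₁(A,X) + p·(1-q)·π₁(A,Y) + (1-p)·q·π₁(B,X) + (1-p)·(1-q)·π₁(B,Y)
= 0.37·0.4·6 + 0.37·0.6·6 + 0.63·0.4·6 + 0.63·0.6·5
= 5.622

E[P2] = 5.118 (similar calculation)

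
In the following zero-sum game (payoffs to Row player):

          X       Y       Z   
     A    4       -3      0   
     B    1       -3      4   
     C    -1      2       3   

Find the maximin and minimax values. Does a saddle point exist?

Maximin = -1, Minimax = 2, Saddle: False

Work:
Row minimums: [-3, -3, -1] → maximin = -1
Column maximums: [4, 2, 4] → minimax = 2
No saddle point (maximin ≠ minimax). Mixed strategy needed.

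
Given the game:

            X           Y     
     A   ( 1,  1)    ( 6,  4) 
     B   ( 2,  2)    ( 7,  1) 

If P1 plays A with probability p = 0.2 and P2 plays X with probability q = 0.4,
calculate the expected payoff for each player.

E[P1] = 4.8, E[P2] = 1.68

Work:
E[P1] = p·q·π₁(A,X) + p·(1-q)·π₁(A,Y) + (1-p)·q·π₁(B,X) + (1-p)·(1-q)·π₁(B,Y)
= 0.2·0.4·1 + 0.2·0.6·6 + 0.8·0.4·2 + 0.8·0.6·7
= 4.8

E[P2] = 1.68 (similar calculation)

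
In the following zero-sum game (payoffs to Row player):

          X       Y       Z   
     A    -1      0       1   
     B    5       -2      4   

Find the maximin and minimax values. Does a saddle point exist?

Maximin = -1, Minimax = 0, Saddle: False

Work:
Row minimums: [-1, -2] → maximin = -1
Column maximums: [5, 0, 4] → minimax = 0
No saddle point (maximin ≠ minimax). Mixed strategy needed.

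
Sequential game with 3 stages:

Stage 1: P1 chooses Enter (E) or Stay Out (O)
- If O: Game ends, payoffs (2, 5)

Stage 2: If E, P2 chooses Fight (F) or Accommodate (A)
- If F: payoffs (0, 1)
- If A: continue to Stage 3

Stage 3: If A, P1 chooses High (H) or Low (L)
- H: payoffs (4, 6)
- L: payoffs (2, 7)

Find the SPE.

SPE: (E, A, H); Outcome (4, 6)

Work:
Stage 3: P1 chooses H (4 vs 2)
Stage 2: P2: F->1, A->6 (anticipating H). Choose A
Stage 1: P1: O->2, E->4 (anticipating A, H). Choose E
SPE path: E -> A -> H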